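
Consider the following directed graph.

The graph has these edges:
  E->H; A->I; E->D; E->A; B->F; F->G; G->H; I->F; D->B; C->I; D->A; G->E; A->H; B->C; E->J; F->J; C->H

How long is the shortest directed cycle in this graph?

5

For each vertex v, BFS finds the shortest path from v back to v.
The shortest such closed walk is E → A → I → F → G → E, length 5.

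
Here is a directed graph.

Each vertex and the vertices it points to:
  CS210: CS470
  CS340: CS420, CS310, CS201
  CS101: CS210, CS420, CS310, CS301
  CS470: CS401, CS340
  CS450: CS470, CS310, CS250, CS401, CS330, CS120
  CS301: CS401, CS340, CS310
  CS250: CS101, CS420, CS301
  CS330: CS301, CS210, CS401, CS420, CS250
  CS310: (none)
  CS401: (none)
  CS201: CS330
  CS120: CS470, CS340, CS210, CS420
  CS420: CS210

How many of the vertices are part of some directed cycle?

9

A vertex is on a directed cycle iff it belongs to a strongly connected component of size ≥ 2 (or has a self-loop).
The vertices on cycles are {CS101, CS201, CS210, CS250, CS301, CS330, CS340, CS420, CS470} — 9 in total.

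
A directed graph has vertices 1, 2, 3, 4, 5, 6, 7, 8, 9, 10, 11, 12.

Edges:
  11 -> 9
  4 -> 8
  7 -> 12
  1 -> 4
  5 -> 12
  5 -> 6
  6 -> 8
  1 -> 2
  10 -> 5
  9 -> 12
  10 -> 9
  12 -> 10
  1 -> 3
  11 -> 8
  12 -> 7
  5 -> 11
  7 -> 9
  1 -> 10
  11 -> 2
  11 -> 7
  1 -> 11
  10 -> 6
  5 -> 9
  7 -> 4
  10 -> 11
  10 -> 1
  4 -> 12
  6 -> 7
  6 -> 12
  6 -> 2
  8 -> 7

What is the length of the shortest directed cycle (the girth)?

For each vertex v, BFS finds the shortest path from v back to v.
The shortest such closed walk is 10 → 1 → 10, length 2.

2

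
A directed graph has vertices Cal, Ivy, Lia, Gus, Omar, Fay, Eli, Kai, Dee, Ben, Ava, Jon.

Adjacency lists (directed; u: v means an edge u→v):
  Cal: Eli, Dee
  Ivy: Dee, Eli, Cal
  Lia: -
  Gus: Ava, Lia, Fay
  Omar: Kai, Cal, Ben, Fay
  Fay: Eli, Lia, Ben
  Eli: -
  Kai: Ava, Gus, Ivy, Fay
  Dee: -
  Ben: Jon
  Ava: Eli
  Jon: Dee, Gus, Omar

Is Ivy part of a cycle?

Ivy lies on a cycle iff there is a path from Ivy back to itself.
Exploring from Ivy, it never reaches itself; equivalently, its strongly connected component is a singleton.

No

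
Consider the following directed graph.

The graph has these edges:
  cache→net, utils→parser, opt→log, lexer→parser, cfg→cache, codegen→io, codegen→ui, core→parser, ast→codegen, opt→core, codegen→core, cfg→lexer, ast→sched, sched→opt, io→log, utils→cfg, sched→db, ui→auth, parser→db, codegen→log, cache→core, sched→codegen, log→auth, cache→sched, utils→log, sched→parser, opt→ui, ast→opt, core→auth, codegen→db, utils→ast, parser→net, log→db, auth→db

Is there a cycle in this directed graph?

No

DFS with white/gray/black marking, starting from log:
log gray
  auth gray
    db gray
    db black
  auth black
  log→db: db black — skip
log black
net gray
net black
codegen gray
  ui gray
    ui→auth: auth black — skip
  ui black
  io gray
    io→log: log black — skip
  io black
  codegen→db: db black — skip
  codegen→log: log black — skip
  core gray
    core→auth: auth black — skip
    parser gray
      parser→db: db black — skip
      parser→net: net black — skip
    parser black
  core black
codegen black
utils gray
  utils→log: log black — skip
  ast gray
    opt gray
      opt→ui: ui black — skip
      opt→log: log black — skip
      opt→core: core black — skip
    opt black
    ast→codegen: codegen black — skip
    sched gray
      sched→db: db black — skip
      sched→opt: opt black — skip
      sched→parser: parser black — skip
      sched→codegen: codegen black — skip
    sched black
  ast black
  utils→parser: parser black — skip
  cfg gray
    cache gray
      cache→sched: sched black — skip
      cache→core: core black — skip
      cache→net: net black — skip
    cache black
    lexer gray
      lexer→parser: parser black — skip
    lexer black
  cfg black
utils black
Every edge goes to a white or black vertex — no back edge, so the graph is acyclic.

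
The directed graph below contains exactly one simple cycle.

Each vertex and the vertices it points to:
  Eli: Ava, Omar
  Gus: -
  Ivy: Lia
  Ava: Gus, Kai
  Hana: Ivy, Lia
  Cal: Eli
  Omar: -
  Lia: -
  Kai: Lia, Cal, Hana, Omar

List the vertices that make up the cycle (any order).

Ava, Cal, Eli, Kai

DFS with gray/black marking from Ava:
Ava gray
  Gus gray
  Gus black
  Kai gray
    Lia gray
    Lia black
    Cal gray
      Eli gray
        Eli→Ava: Ava is gray → back edge
Back edge closes the cycle Ava → Kai → Cal → Eli → Ava; its vertices are {Ava, Cal, Eli, Kai}.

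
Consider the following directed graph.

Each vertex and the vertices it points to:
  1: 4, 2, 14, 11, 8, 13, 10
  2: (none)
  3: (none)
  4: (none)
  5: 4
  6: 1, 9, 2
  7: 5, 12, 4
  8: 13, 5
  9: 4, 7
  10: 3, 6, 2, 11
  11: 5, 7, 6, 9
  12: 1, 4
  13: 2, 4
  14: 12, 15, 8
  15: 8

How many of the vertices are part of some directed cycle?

A vertex is on a directed cycle iff it belongs to a strongly connected component of size ≥ 2 (or has a self-loop).
The vertices on cycles are {1, 6, 7, 9, 10, 11, 12, 14} — 8 in total.

8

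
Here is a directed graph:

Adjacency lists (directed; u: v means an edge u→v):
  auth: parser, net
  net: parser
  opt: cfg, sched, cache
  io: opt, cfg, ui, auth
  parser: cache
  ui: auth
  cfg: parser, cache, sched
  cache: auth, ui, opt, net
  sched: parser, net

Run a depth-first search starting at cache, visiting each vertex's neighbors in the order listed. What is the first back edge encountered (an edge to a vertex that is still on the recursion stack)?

parser→cache

DFS from cache (visiting each vertex's neighbors in the order listed); mark gray on enter, black on exit:
cache gray
  auth gray
    parser gray
      parser→cache: cache is gray → back edge
First back edge: parser → cache.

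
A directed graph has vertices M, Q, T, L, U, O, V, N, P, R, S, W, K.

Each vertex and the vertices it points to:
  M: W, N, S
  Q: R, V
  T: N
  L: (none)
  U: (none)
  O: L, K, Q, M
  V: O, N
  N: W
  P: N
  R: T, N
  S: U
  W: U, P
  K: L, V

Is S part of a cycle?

No

S lies on a cycle iff there is a path from S back to itself.
Exploring from S, it never reaches itself; equivalently, its strongly connected component is a singleton.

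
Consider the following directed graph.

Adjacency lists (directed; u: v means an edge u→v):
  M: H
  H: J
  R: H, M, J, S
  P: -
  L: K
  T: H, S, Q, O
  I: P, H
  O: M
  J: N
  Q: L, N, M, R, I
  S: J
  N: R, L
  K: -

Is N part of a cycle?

Yes

N is on a cycle iff N can reach itself via ≥1 edge.
N → R → J → N — yes.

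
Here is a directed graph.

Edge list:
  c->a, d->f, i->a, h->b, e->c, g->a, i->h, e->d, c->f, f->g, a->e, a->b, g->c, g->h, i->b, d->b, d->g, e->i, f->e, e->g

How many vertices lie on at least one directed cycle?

7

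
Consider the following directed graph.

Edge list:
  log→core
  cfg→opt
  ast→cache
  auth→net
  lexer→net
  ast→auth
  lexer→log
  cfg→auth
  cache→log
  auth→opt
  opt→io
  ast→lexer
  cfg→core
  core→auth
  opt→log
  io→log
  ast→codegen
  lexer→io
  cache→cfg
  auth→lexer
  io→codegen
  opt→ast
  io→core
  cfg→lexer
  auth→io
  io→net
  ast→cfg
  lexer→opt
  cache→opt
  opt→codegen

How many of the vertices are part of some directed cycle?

A vertex is on a directed cycle iff it belongs to a strongly connected component of size ≥ 2 (or has a self-loop).
The vertices on cycles are {io, ast, cfg, log, opt, auth, core, cache, lexer} — 9 in total.

9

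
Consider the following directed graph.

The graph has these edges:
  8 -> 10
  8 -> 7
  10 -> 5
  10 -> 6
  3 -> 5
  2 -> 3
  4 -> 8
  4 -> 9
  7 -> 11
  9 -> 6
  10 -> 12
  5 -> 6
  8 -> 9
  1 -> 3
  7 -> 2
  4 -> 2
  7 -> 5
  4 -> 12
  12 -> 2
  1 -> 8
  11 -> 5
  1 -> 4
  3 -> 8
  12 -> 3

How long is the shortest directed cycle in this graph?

For each vertex v, BFS finds the shortest path from v back to v.
The shortest such closed walk is 3 → 8 → 7 → 2 → 3, length 4.

4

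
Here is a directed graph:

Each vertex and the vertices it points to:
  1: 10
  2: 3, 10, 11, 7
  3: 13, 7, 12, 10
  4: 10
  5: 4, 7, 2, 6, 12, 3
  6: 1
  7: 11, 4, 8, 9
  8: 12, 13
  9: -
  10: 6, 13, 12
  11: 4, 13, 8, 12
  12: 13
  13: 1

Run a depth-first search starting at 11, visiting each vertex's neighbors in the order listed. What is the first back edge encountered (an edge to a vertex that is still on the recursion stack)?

1→10

DFS from 11 (visiting each vertex's neighbors in the order listed); mark gray on enter, black on exit:
11 gray
  4 gray
    10 gray
      6 gray
        1 gray
          1→10: 10 is gray → back edge
First back edge: 1 → 10.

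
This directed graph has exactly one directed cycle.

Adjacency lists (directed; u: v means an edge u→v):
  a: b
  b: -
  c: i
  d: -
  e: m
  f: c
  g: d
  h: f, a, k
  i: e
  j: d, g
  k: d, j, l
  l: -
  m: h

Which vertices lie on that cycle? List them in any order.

DFS with gray/black marking from h:
h gray
  f gray
    c gray
      i gray
        e gray
          m gray
            m→h: h is gray → back edge
Back edge closes the cycle h → f → c → i → e → m → h; its vertices are {c, e, f, h, i, m}.

c, e, f, h, i, m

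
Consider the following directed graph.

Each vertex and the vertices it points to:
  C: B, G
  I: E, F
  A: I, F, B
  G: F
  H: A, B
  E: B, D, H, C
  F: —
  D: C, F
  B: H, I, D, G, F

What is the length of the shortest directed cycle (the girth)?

For each vertex v, BFS finds the shortest path from v back to v.
The shortest such closed walk is B → H → B, length 2.

2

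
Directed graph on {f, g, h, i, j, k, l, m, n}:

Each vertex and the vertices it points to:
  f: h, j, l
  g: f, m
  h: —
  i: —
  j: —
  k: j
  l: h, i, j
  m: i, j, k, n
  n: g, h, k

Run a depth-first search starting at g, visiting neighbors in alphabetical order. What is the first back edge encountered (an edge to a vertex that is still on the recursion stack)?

n→g

DFS from g (visiting neighbors in alphabetical order); mark gray on enter, black on exit:
g gray
  f gray
    h gray
    h black
    j gray
    j black
    l gray
      l→h: h black — skip
      i gray
      i black
      l→j: j black — skip
    l black
  f black
  m gray
    m→i: i black — skip
    m→j: j black — skip
    k gray
      k→j: j black — skip
    k black
    n gray
      n→g: g is gray → back edge
First back edge: n → g.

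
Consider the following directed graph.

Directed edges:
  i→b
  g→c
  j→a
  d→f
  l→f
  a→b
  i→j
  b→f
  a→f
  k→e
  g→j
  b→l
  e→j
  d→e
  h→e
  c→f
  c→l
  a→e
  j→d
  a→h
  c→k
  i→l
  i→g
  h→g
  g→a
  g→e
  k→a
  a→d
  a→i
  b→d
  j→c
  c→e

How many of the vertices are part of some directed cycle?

10

A vertex is on a directed cycle iff it belongs to a strongly connected component of size ≥ 2 (or has a self-loop).
The vertices on cycles are {a, b, c, d, e, g, h, i, j, k} — 10 in total.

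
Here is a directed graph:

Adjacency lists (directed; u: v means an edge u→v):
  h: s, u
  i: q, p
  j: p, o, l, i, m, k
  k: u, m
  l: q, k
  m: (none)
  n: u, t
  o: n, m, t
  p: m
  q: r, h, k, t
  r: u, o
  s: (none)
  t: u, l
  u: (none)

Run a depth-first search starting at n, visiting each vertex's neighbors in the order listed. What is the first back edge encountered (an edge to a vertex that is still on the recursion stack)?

DFS from n (visiting each vertex's neighbors in the order listed); mark gray on enter, black on exit:
n gray
  u gray
  u black
  t gray
    t→u: u black — skip
    l gray
      q gray
        r gray
          r→u: u black — skip
          o gray
            o→n: n is gray → back edge
First back edge: o → n.

o->n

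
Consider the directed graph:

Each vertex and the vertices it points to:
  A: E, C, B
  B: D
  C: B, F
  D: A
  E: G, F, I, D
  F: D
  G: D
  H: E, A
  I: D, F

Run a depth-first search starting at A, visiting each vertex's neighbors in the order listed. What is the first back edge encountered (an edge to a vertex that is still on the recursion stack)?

D→A

DFS from A (visiting each vertex's neighbors in the order listed); mark gray on enter, black on exit:
A gray
  E gray
    G gray
      D gray
        D→A: A is gray → back edge
First back edge: D → A.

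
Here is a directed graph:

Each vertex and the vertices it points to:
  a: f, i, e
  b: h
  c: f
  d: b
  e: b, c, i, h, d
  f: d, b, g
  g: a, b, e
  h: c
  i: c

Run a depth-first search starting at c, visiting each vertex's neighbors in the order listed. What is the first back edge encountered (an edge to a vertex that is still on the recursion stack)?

DFS from c (visiting each vertex's neighbors in the order listed); mark gray on enter, black on exit:
c gray
  f gray
    d gray
      b gray
        h gray
          h→c: c is gray → back edge
First back edge: h → c.

h→c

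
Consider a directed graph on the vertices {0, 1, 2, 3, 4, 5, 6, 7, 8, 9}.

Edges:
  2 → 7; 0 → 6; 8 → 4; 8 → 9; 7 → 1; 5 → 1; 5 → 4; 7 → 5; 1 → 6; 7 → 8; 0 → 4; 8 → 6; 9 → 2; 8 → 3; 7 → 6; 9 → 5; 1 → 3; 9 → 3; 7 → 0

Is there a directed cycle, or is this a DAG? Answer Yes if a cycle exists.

Yes

DFS with white/gray/black marking, starting from 6:
6 gray
6 black
0 gray
  0→6: 6 black — skip
  4 gray
  4 black
0 black
1 gray
  1→6: 6 black — skip
  3 gray
  3 black
1 black
2 gray
  7 gray
    7→1: 1 black — skip
    8 gray
      8→3: 3 black — skip
      8→4: 4 black — skip
      9 gray
        9→3: 3 black — skip
        9→2: 2 is gray → back edge
Back edge found, so a cycle exists: 2 → 7 → 8 → 9 → 2.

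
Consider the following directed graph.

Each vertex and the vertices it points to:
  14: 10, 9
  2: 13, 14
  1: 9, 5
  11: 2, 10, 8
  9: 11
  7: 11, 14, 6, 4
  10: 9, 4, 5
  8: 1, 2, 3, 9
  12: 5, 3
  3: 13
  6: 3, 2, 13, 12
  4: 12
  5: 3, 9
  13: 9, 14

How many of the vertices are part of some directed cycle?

12

A vertex is on a directed cycle iff it belongs to a strongly connected component of size ≥ 2 (or has a self-loop).
The vertices on cycles are {1, 2, 3, 4, 5, 8, 9, 10, 11, 12, 13, 14} — 12 in total.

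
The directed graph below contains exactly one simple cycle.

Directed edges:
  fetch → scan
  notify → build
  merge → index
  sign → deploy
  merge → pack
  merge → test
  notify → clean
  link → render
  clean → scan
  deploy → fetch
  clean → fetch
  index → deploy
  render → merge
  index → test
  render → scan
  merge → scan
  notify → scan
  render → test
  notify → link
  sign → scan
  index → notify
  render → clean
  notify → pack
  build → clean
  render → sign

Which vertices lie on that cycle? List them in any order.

DFS with gray/black marking from index:
index gray
  notify gray
    clean gray
      scan gray
      scan black
      fetch gray
        fetch→scan: scan black — skip
      fetch black
    clean black
    link gray
      render gray
        render→scan: scan black — skip
        render→clean: clean black — skip
        test gray
        test black
        sign gray
          deploy gray
            deploy→fetch: fetch black — skip
          deploy black
          sign→scan: scan black — skip
        sign black
        merge gray
          merge→index: index is gray → back edge
Back edge closes the cycle index → notify → link → render → merge → index; its vertices are {link, index, merge, notify, render}.

link, index, merge, notify, render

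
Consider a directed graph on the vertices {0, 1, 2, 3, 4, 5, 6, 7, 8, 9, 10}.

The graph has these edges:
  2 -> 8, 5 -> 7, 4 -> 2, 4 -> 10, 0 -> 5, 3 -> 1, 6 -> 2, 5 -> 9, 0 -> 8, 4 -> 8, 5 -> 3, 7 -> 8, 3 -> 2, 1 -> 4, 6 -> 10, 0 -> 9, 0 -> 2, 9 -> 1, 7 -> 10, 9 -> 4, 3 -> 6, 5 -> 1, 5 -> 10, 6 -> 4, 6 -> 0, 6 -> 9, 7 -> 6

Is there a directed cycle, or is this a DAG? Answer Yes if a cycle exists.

DFS with white/gray/black marking, starting from 6:
6 gray
  2 gray
    8 gray
    8 black
  2 black
  9 gray
    4 gray
      4→2: 2 black — skip
      4→8: 8 black — skip
      10 gray
      10 black
    4 black
    1 gray
      1→4: 4 black — skip
    1 black
  9 black
  6→4: 4 black — skip
  6→10: 10 black — skip
  0 gray
    0→2: 2 black — skip
    0→9: 9 black — skip
    5 gray
      5→10: 10 black — skip
      5→9: 9 black — skip
      7 gray
        7→10: 10 black — skip
        7→8: 8 black — skip
        7→6: 6 is gray → back edge
Back edge found, so a cycle exists: 6 → 0 → 5 → 7 → 6.

Yes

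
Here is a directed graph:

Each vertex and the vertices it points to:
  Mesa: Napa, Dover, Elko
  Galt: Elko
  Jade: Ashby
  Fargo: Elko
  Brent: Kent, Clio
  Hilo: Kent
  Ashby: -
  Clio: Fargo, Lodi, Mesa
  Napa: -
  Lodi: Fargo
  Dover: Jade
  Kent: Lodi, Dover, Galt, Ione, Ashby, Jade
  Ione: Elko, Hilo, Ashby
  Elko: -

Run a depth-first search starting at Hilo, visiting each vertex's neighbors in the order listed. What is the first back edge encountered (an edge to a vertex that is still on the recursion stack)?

Ione->Hilo

DFS from Hilo (visiting each vertex's neighbors in the order listed); mark gray on enter, black on exit:
Hilo gray
  Kent gray
    Lodi gray
      Fargo gray
        Elko gray
        Elko black
      Fargo black
    Lodi black
    Dover gray
      Jade gray
        Ashby gray
        Ashby black
      Jade black
    Dover black
    Galt gray
      Galt→Elko: Elko black — skip
    Galt black
    Ione gray
      Ione→Elko: Elko black — skip
      Ione→Hilo: Hilo is gray → back edge
First back edge: Ione → Hilo.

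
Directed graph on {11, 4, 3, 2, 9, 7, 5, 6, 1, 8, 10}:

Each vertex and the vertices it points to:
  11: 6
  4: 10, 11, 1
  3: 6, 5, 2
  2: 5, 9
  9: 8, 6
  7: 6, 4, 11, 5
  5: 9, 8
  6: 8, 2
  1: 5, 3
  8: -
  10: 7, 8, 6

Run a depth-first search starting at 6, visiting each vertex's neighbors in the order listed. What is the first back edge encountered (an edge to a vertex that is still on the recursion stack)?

9→6

DFS from 6 (visiting each vertex's neighbors in the order listed); mark gray on enter, black on exit:
6 gray
  8 gray
  8 black
  2 gray
    5 gray
      9 gray
        9→8: 8 black — skip
        9→6: 6 is gray → back edge
First back edge: 9 → 6.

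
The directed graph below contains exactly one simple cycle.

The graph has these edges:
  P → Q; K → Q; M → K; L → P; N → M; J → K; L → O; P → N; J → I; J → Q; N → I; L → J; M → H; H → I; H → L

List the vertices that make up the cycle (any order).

H, L, M, N, P

DFS with gray/black marking from M:
M gray
  K gray
    Q gray
    Q black
  K black
  H gray
    L gray
      J gray
        J→K: K black — skip
        I gray
        I black
        J→Q: Q black — skip
      J black
      P gray
        N gray
          N→I: I black — skip
          N→M: M is gray → back edge
Back edge closes the cycle M → H → L → P → N → M; its vertices are {H, L, M, N, P}.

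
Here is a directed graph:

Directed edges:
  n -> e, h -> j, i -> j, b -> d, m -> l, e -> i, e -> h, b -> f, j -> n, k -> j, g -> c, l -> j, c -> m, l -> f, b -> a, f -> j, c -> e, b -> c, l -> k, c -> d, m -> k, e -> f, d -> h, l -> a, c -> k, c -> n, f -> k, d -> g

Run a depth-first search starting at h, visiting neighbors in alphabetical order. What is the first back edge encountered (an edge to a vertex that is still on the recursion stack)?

f->j

DFS from h (visiting neighbors in alphabetical order); mark gray on enter, black on exit:
h gray
  j gray
    n gray
      e gray
        f gray
          f→j: j is gray → back edge
First back edge: f → j.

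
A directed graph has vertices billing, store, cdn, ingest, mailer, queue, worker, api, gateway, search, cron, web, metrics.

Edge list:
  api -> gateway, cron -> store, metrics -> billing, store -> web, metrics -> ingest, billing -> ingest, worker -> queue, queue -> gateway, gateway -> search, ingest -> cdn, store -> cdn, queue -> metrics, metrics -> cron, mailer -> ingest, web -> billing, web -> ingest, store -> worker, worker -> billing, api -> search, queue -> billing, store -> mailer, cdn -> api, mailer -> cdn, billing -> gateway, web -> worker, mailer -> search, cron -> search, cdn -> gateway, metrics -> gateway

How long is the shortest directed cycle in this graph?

For each vertex v, BFS finds the shortest path from v back to v.
The shortest such closed walk is store → worker → queue → metrics → cron → store, length 5.

5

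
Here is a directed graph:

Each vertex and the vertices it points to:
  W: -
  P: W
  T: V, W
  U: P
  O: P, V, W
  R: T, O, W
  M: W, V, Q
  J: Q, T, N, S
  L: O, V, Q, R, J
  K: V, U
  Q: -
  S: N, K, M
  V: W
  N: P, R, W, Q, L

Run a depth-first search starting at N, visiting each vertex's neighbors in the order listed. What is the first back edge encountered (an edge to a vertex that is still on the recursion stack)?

J->N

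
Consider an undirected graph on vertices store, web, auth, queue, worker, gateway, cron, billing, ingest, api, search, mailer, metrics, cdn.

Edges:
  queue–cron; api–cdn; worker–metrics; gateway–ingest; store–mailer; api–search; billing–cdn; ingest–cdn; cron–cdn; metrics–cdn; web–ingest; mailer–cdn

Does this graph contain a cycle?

No

DFS, tracking each vertex's parent; an edge to a visited non-parent vertex closes a cycle.
Start from search:
visit search (parent –)
  visit api (parent search)
    api–search: parent, skip
    visit cdn (parent api)
      visit cron (parent cdn)
        cron–cdn: parent, skip
        visit queue (parent cron)
          queue–cron: parent, skip
      cdn–api: parent, skip
      visit mailer (parent cdn)
        mailer–cdn: parent, skip
        visit store (parent mailer)
          store–mailer: parent, skip
      visit ingest (parent cdn)
        ingest–cdn: parent, skip
        visit gateway (parent ingest)
          gateway–ingest: parent, skip
        visit web (parent ingest)
          web–ingest: parent, skip
      visit metrics (parent cdn)
        visit worker (parent metrics)
          worker–metrics: parent, skip
        metrics–cdn: parent, skip
      visit billing (parent cdn)
        billing–cdn: parent, skip
visit auth (parent –)
No non-parent visited neighbor found — the graph is a forest.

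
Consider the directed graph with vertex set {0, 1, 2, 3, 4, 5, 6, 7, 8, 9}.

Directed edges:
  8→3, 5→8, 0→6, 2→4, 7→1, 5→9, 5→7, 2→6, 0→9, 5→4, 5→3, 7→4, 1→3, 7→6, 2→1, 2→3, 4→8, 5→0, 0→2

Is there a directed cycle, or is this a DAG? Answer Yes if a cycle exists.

DFS with white/gray/black marking, starting from 3:
3 gray
3 black
0 gray
  6 gray
  6 black
  9 gray
  9 black
  2 gray
    2→3: 3 black — skip
    1 gray
      1→3: 3 black — skip
    1 black
    2→6: 6 black — skip
    4 gray
      8 gray
        8→3: 3 black — skip
      8 black
    4 black
  2 black
0 black
5 gray
  5→3: 3 black — skip
  5→8: 8 black — skip
  5→9: 9 black — skip
  5→0: 0 black — skip
  5→4: 4 black — skip
  7 gray
    7→6: 6 black — skip
    7→1: 1 black — skip
    7→4: 4 black — skip
  7 black
5 black
Every edge goes to a white or black vertex — no back edge, so the graph is acyclic.

No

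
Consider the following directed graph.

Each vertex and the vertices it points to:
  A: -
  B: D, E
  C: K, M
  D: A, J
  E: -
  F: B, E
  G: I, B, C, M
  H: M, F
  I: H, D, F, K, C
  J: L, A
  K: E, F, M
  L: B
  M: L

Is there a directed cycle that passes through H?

No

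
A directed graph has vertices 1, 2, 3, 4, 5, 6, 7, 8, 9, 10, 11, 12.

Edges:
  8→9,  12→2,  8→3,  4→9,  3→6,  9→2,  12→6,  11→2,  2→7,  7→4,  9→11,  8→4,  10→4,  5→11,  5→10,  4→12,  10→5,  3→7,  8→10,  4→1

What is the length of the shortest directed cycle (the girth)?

For each vertex v, BFS finds the shortest path from v back to v.
The shortest such closed walk is 10 → 5 → 10, length 2.

2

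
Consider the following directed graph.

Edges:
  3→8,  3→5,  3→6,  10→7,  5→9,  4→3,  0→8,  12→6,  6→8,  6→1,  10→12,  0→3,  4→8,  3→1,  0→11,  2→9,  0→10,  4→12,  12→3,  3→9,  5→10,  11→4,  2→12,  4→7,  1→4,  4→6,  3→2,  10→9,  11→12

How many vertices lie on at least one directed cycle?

8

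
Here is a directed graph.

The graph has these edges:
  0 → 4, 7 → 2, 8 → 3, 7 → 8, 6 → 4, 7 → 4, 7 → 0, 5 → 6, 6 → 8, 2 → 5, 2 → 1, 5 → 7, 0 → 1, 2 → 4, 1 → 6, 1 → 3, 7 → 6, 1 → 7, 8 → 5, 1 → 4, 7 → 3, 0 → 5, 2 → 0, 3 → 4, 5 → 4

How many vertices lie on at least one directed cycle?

A vertex is on a directed cycle iff it belongs to a strongly connected component of size ≥ 2 (or has a self-loop).
The vertices on cycles are {0, 1, 2, 5, 6, 7, 8} — 7 in total.

7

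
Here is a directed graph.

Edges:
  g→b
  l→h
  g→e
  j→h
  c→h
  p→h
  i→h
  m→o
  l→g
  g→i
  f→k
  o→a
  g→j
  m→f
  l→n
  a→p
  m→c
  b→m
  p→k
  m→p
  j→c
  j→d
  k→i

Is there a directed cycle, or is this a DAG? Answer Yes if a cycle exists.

DFS with white/gray/black marking, starting from p:
p gray
  k gray
    i gray
      h gray
      h black
    i black
  k black
  p→h: h black — skip
p black
g gray
  e gray
  e black
  g→i: i black — skip
  b gray
    m gray
      f gray
        f→k: k black — skip
      f black
      m→p: p black — skip
      o gray
        a gray
          a→p: p black — skip
        a black
      o black
      c gray
        c→h: h black — skip
      c black
    m black
  b black
  j gray
    j→c: c black — skip
    j→h: h black — skip
    d gray
    d black
  j black
g black
n gray
n black
l gray
  l→g: g black — skip
  l→h: h black — skip
  l→n: n black — skip
l black
Every edge goes to a white or black vertex — no back edge, so the graph is acyclic.

No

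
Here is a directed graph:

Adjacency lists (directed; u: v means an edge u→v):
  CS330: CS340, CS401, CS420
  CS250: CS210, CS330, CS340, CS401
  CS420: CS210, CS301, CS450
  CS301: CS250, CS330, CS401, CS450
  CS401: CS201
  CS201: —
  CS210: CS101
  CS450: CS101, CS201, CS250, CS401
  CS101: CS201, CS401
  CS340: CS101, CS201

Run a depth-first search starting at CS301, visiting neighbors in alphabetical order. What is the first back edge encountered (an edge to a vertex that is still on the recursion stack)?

CS420→CS301

DFS from CS301 (visiting neighbors in alphabetical order); mark gray on enter, black on exit:
CS301 gray
  CS250 gray
    CS210 gray
      CS101 gray
        CS201 gray
        CS201 black
        CS401 gray
          CS401→CS201: CS201 black — skip
        CS401 black
      CS101 black
    CS210 black
    CS330 gray
      CS340 gray
        CS340→CS101: CS101 black — skip
        CS340→CS201: CS201 black — skip
      CS340 black
      CS330→CS401: CS401 black — skip
      CS420 gray
        CS420→CS210: CS210 black — skip
        CS420→CS301: CS301 is gray → back edge
First back edge: CS420 → CS301.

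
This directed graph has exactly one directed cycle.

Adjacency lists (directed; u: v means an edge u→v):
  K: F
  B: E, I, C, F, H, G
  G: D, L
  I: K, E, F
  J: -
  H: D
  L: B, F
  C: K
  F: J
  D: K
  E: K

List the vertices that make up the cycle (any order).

DFS with gray/black marking from L:
L gray
  B gray
    E gray
      K gray
        F gray
          J gray
          J black
        F black
      K black
    E black
    I gray
      I→K: K black — skip
      I→E: E black — skip
      I→F: F black — skip
    I black
    C gray
      C→K: K black — skip
    C black
    B→F: F black — skip
    H gray
      D gray
        D→K: K black — skip
      D black
    H black
    G gray
      G→D: D black — skip
      G→L: L is gray → back edge
Back edge closes the cycle L → B → G → L; its vertices are {B, G, L}.

B, G, L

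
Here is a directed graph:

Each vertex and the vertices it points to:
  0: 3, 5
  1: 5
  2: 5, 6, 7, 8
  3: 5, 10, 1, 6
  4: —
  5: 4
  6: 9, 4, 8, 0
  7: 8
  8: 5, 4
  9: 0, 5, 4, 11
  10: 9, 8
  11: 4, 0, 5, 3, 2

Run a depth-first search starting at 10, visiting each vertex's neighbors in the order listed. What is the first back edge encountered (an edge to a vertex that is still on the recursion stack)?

3→10

DFS from 10 (visiting each vertex's neighbors in the order listed); mark gray on enter, black on exit:
10 gray
  9 gray
    0 gray
      3 gray
        5 gray
          4 gray
          4 black
        5 black
        3→10: 10 is gray → back edge
First back edge: 3 → 10.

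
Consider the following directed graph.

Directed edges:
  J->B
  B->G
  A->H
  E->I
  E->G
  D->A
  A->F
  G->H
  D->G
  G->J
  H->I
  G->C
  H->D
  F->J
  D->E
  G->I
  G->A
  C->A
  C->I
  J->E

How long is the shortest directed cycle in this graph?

For each vertex v, BFS finds the shortest path from v back to v.
The shortest such closed walk is D → G → H → D, length 3.

3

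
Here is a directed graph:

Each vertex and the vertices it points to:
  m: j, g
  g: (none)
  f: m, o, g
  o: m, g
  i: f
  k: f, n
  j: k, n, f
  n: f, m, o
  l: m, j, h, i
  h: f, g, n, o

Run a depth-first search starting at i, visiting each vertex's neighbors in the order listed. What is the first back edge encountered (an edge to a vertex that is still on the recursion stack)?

DFS from i (visiting each vertex's neighbors in the order listed); mark gray on enter, black on exit:
i gray
  f gray
    m gray
      j gray
        k gray
          k→f: f is gray → back edge
First back edge: k → f.

k→f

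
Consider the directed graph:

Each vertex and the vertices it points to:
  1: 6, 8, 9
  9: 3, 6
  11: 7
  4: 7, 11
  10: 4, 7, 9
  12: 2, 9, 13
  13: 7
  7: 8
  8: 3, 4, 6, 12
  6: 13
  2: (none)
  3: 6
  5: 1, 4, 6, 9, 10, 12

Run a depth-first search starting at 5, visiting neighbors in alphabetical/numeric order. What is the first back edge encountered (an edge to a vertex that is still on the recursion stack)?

DFS from 5 (visiting neighbors in alphabetical/numeric order); mark gray on enter, black on exit:
5 gray
  1 gray
    6 gray
      13 gray
        7 gray
          8 gray
            3 gray
              3→6: 6 is gray → back edge
First back edge: 3 → 6.

3->6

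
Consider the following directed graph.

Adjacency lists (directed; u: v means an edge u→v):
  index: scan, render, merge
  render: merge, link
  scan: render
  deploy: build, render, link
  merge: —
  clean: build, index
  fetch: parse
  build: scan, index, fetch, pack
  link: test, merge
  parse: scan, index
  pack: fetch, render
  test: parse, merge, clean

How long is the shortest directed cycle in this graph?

5

For each vertex v, BFS finds the shortest path from v back to v.
The shortest such closed walk is link → test → parse → scan → render → link, length 5.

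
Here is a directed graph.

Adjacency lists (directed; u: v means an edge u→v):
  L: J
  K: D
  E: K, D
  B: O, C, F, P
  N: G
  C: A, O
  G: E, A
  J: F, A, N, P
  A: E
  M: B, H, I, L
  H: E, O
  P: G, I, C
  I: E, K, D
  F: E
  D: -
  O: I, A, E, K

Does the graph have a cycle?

No

DFS with white/gray/black marking, starting from F:
F gray
  E gray
    K gray
      D gray
      D black
    K black
    E→D: D black — skip
  E black
F black
L gray
  J gray
    J→F: F black — skip
    A gray
      A→E: E black — skip
    A black
    N gray
      G gray
        G→E: E black — skip
        G→A: A black — skip
      G black
    N black
    P gray
      P→G: G black — skip
      I gray
        I→E: E black — skip
        I→K: K black — skip
        I→D: D black — skip
      I black
      C gray
        C→A: A black — skip
        O gray
          O→I: I black — skip
          O→A: A black — skip
          O→E: E black — skip
          O→K: K black — skip
        O black
      C black
    P black
  J black
L black
B gray
  B→O: O black — skip
  B→C: C black — skip
  B→F: F black — skip
  B→P: P black — skip
B black
M gray
  M→B: B black — skip
  H gray
    H→E: E black — skip
    H→O: O black — skip
  H black
  M→I: I black — skip
  M→L: L black — skip
M black
Every edge goes to a white or black vertex — no back edge, so the graph is acyclic.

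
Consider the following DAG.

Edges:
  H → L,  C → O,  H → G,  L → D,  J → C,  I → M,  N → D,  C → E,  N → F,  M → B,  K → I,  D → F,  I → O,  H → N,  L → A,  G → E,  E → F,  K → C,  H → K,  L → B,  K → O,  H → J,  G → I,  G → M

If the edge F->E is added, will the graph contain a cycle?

Adding F→E creates a cycle iff E can already reach F.
Path from E: E → F.
So E → … → F → E is a cycle.

Yes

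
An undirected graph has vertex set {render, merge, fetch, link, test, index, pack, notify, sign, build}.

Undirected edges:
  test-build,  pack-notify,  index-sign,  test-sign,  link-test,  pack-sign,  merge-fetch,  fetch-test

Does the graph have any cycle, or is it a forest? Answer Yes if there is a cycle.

No

DFS, tracking each vertex's parent; an edge to a visited non-parent vertex closes a cycle.
Start from index:
visit index (parent –)
  visit sign (parent index)
    visit pack (parent sign)
      pack–sign: parent, skip
      visit notify (parent pack)
        notify–pack: parent, skip
    visit test (parent sign)
      visit fetch (parent test)
        fetch–test: parent, skip
        visit merge (parent fetch)
          merge–fetch: parent, skip
      visit build (parent test)
        build–test: parent, skip
      visit link (parent test)
        link–test: parent, skip
      test–sign: parent, skip
    sign–index: parent, skip
visit render (parent –)
No non-parent visited neighbor found — the graph is a forest.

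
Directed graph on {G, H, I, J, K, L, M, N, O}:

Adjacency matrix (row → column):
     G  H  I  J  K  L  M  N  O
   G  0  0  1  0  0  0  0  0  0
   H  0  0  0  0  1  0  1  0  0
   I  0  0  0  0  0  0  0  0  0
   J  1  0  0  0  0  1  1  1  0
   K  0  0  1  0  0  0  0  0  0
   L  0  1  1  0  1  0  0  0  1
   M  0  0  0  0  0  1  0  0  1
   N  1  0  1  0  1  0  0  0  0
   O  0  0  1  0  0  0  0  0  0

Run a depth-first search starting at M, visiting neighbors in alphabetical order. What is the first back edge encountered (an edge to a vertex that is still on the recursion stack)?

H->M

DFS from M (visiting neighbors in alphabetical order); mark gray on enter, black on exit:
M gray
  L gray
    H gray
      K gray
        I gray
        I black
      K black
      H→M: M is gray → back edge
First back edge: H → M.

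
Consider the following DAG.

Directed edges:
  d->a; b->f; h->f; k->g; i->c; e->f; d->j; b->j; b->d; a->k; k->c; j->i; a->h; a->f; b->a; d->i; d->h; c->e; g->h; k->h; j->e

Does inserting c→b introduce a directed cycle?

Yes

Adding c→b creates a cycle iff b can already reach c.
Path from b: b → d → i → c.
So b → … → c → b is a cycle.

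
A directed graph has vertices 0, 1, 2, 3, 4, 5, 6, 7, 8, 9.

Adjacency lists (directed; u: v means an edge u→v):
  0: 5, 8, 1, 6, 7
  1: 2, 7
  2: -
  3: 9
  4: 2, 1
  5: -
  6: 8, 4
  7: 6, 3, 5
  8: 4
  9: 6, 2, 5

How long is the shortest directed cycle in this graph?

4

For each vertex v, BFS finds the shortest path from v back to v.
The shortest such closed walk is 1 → 7 → 6 → 4 → 1, length 4.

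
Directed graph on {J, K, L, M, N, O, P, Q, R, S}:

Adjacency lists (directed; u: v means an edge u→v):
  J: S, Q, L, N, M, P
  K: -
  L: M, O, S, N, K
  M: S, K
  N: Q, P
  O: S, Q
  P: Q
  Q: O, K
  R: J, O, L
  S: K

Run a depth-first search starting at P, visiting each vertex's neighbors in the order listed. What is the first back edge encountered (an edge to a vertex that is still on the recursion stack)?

DFS from P (visiting each vertex's neighbors in the order listed); mark gray on enter, black on exit:
P gray
  Q gray
    O gray
      S gray
        K gray
        K black
      S black
      O→Q: Q is gray → back edge
First back edge: O → Q.

O→Q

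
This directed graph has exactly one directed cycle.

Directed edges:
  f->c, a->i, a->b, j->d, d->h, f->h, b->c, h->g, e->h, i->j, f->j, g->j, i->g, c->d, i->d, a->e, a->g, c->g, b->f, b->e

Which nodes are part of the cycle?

d, g, h, j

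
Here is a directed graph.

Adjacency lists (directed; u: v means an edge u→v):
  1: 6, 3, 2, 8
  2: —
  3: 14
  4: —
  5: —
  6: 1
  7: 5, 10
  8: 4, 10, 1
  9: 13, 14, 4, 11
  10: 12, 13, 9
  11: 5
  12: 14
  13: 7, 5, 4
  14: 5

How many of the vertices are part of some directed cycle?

7

A vertex is on a directed cycle iff it belongs to a strongly connected component of size ≥ 2 (or has a self-loop).
The vertices on cycles are {1, 6, 7, 8, 9, 10, 13} — 7 in total.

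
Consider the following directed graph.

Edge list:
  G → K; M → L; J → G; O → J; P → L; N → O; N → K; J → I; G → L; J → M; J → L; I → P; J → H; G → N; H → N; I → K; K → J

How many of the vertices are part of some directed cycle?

A vertex is on a directed cycle iff it belongs to a strongly connected component of size ≥ 2 (or has a self-loop).
The vertices on cycles are {G, H, I, J, K, N, O} — 7 in total.

7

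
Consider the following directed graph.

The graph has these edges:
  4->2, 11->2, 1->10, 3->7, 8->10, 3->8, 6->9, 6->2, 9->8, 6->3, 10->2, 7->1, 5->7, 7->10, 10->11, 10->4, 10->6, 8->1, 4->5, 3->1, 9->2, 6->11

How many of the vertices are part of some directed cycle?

9

A vertex is on a directed cycle iff it belongs to a strongly connected component of size ≥ 2 (or has a self-loop).
The vertices on cycles are {1, 3, 4, 5, 6, 7, 8, 9, 10} — 9 in total.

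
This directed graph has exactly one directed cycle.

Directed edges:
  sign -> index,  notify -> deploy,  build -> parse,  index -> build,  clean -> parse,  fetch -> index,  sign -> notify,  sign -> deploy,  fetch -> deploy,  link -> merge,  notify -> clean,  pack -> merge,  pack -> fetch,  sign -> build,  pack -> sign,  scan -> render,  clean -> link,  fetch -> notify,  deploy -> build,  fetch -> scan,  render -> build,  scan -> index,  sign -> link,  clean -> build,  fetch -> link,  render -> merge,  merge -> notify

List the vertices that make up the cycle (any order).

DFS with gray/black marking from notify:
notify gray
  deploy gray
    build gray
      parse gray
      parse black
    build black
  deploy black
  clean gray
    clean→build: build black — skip
    link gray
      merge gray
        merge→notify: notify is gray → back edge
Back edge closes the cycle notify → clean → link → merge → notify; its vertices are {link, clean, merge, notify}.

link, clean, merge, notify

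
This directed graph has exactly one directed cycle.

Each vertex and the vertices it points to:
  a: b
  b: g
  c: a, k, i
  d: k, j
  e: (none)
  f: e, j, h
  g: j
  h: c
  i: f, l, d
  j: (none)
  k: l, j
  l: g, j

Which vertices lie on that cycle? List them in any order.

c, f, h, i

DFS with gray/black marking from c:
c gray
  a gray
    b gray
      g gray
        j gray
        j black
      g black
    b black
  a black
  k gray
    l gray
      l→g: g black — skip
      l→j: j black — skip
    l black
    k→j: j black — skip
  k black
  i gray
    f gray
      e gray
      e black
      f→j: j black — skip
      h gray
        h→c: c is gray → back edge
Back edge closes the cycle c → i → f → h → c; its vertices are {c, f, h, i}.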